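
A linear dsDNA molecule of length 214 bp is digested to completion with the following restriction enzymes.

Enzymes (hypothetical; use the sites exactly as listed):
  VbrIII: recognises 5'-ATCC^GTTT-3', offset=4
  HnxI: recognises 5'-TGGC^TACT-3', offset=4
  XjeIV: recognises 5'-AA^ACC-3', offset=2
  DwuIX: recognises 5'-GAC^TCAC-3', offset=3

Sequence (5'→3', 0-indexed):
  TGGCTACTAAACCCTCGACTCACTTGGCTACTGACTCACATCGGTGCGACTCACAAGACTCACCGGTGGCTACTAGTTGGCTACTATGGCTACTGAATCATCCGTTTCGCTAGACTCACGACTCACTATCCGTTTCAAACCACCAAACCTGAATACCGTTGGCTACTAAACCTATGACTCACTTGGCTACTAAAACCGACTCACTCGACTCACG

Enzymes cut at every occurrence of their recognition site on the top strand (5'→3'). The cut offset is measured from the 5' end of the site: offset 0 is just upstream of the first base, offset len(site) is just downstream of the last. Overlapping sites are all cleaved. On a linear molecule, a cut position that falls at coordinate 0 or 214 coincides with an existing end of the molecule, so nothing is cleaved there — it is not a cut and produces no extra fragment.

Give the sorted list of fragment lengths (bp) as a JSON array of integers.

[4,5,6,6,6,7,7,7,7,8,9,9,9,9,9,9,9,9,11,11,12,13,15,17]

Scan for sites:
  VbrIII ATCCGTTT/4: at [99, 127] ⇒ [103, 131]
  HnxI TGGCTACT/4: at [0, 24, 66, 77, 86, 159, 183] ⇒ [4, 28, 70, 81, 90, 163, 187]
  XjeIV AAACC/2: at [8, 136, 144, 167, 192] ⇒ [10, 138, 146, 169, 194]
  DwuIX GACTCAC/3: at [16, 32, 47, 56, 112, 119, 175, 197, 206] ⇒ [19, 35, 50, 59, 115, 122, 178, 200, 209]

All cut coordinates (distinct, sorted): [4, 10, 19, 28, 35, 50, 59, 70, 81, 90, 103, 115, 122, 131, 138, 146, 163, 169, 178, 187, 194, 200, 209]

Fragment lengths:
  [0,4): 4 bp
  [4,10): 6 bp
  [10,19): 9 bp
  [19,28): 9 bp
  [28,35): 7 bp
  [35,50): 15 bp
  [50,59): 9 bp
  [59,70): 11 bp
  [70,81): 11 bp
  [81,90): 9 bp
  [90,103): 13 bp
  [103,115): 12 bp
  [115,122): 7 bp
  [122,131): 9 bp
  [131,138): 7 bp
  [138,146): 8 bp
  [146,163): 17 bp
  [163,169): 6 bp
  [169,178): 9 bp
  [178,187): 9 bp
  [187,194): 7 bp
  [194,200): 6 bp
  [200,209): 9 bp
  [209,214): 5 bp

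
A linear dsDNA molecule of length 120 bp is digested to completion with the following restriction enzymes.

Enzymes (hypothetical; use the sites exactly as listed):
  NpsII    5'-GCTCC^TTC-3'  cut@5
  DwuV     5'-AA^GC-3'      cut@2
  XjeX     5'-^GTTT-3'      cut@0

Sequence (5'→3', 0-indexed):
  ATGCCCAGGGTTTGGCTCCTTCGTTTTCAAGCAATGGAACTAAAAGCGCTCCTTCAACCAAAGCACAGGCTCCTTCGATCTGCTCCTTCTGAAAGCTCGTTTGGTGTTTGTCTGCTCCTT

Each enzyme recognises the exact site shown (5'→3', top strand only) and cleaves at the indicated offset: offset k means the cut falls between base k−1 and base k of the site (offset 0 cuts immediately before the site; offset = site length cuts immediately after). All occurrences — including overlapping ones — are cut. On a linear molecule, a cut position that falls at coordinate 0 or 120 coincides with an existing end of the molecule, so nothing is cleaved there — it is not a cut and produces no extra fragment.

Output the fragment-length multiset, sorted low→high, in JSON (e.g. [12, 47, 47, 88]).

[3,4,7,7,8,8,9,10,10,11,13,15,15]

Site scan:
  NpsII GCTCCTTC/5: at [14, 47, 68, 81] ⇒ [19, 52, 73, 86]
  DwuV AAGC/2: at [28, 43, 60, 92] ⇒ [30, 45, 62, 94]
  XjeX GTTT/0: at [9, 22, 98, 105] ⇒ [9, 22, 98, 105]

All cut coordinates (distinct, sorted): [9, 19, 22, 30, 45, 52, 62, 73, 86, 94, 98, 105]

Fragments:
  [0,9): 9 bp
  [9,19): 10 bp
  [19,22): 3 bp
  [22,30): 8 bp
  [30,45): 15 bp
  [45,52): 7 bp
  [52,62): 10 bp
  [62,73): 11 bp
  [73,86): 13 bp
  [86,94): 8 bp
  [94,98): 4 bp
  [98,105): 7 bp
  [105,120): 15 bp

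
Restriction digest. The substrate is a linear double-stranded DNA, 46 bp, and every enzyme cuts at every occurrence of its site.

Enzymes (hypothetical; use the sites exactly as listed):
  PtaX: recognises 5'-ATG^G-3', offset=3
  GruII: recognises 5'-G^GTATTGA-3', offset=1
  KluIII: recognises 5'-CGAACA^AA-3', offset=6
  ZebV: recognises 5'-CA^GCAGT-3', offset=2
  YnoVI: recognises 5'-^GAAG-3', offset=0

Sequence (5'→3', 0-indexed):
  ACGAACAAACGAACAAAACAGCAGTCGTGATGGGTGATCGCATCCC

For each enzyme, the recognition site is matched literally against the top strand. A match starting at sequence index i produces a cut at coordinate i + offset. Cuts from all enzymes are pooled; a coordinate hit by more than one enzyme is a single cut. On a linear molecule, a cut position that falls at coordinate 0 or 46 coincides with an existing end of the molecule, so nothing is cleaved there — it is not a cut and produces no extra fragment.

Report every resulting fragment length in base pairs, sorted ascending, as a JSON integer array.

Site scan:
  PtaX ATGG/3: at [29] ⇒ [32]
  GruII (GGTATTGA, off=1): no sites
  KluIII CGAACAAA/6: at [1, 9] ⇒ [7, 15]
  ZebV CAGCAGT/2: at [18] ⇒ [20]
  YnoVI (GAAG, off=0): no sites

All cut coordinates (distinct, sorted): [7, 15, 20, 32]

Fragment lengths:
  [0,7): 7 bp
  [7,15): 8 bp
  [15,20): 5 bp
  [20,32): 12 bp
  [32,46): 14 bp

[5,7,8,12,14]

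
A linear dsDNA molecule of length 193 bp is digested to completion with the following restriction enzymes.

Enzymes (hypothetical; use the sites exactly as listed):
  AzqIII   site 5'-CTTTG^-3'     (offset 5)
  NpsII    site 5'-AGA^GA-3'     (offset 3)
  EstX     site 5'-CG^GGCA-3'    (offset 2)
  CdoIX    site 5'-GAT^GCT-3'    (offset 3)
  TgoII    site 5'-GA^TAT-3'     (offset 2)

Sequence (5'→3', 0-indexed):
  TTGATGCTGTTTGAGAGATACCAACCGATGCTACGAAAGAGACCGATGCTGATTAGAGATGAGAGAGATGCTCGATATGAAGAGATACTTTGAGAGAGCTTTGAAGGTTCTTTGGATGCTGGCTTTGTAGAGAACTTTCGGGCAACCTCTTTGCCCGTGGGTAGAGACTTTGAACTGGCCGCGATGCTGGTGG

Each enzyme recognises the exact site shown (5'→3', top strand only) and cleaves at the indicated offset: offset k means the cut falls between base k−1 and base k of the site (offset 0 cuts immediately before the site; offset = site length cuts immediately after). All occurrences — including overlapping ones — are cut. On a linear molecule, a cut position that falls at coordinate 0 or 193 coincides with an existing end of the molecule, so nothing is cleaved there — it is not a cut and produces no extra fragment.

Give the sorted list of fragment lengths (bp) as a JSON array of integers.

[2,3,3,3,4,5,6,7,7,7,8,8,8,9,9,10,10,11,11,11,12,13,13,13]

Site scan:
  AzqIII CTTTG/5: at [87, 98, 109, 122, 148, 167] ⇒ [92, 103, 114, 127, 153, 172]
  NpsII AGAGA/3: at [13, 37, 54, 61, 63, 80, 92, 128, 162] ⇒ [16, 40, 57, 64, 66, 83, 95, 131, 165]
  EstX CGGGCA/2: at [138] ⇒ [140]
  CdoIX GATGCT/3: at [2, 26, 44, 66, 114, 182] ⇒ [5, 29, 47, 69, 117, 185]
  TgoII GATAT/2: at [73] ⇒ [75]

Pooled cuts: [5, 16, 29, 40, 47, 57, 64, 66, 69, 75, 83, 92, 95, 103, 114, 117, 127, 131, 140, 153, 165, 172, 185]

Fragment lengths:
  [0,5): 5 bp
  [5,16): 11 bp
  [16,29): 13 bp
  [29,40): 11 bp
  [40,47): 7 bp
  [47,57): 10 bp
  [57,64): 7 bp
  [64,66): 2 bp
  [66,69): 3 bp
  [69,75): 6 bp
  [75,83): 8 bp
  [83,92): 9 bp
  [92,95): 3 bp
  [95,103): 8 bp
  [103,114): 11 bp
  [114,117): 3 bp
  [117,127): 10 bp
  [127,131): 4 bp
  [131,140): 9 bp
  [140,153): 13 bp
  [153,165): 12 bp
  [165,172): 7 bp
  [172,185): 13 bp
  [185,193): 8 bp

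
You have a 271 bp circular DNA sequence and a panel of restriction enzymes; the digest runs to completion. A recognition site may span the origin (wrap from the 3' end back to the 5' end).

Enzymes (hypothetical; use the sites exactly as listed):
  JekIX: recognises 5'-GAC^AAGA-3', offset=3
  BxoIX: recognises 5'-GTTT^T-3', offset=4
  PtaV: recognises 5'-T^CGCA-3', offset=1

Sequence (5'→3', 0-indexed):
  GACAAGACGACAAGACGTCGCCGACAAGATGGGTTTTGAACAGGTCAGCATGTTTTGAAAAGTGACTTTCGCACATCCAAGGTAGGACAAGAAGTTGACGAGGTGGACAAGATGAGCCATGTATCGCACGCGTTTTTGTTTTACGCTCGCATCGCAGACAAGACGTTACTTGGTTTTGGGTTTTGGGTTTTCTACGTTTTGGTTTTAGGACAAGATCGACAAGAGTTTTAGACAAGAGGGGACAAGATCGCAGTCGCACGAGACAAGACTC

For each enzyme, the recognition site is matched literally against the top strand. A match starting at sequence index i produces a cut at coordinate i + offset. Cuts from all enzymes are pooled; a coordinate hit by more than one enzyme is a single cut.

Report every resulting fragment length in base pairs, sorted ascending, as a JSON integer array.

Site scan:
  JekIX GACAAGA/3: at [0, 8, 22, 85, 105, 156, 208, 217, 230, 240, 261] ⇒ [3, 11, 25, 88, 108, 159, 211, 220, 233, 243, 264]
  BxoIX GTTTT/4: at [32, 51, 131, 137, 172, 179, 186, 195, 201, 224] ⇒ [36, 55, 135, 141, 176, 183, 190, 199, 205, 228]
  PtaV TCGCA/1: at [68, 123, 146, 151, 247, 253] ⇒ [69, 124, 147, 152, 248, 254]

All cut coordinates (distinct, sorted): [3, 11, 25, 36, 55, 69, 88, 108, 124, 135, 141, 147, 152, 159, 176, 183, 190, 199, 205, 211, 220, 228, 233, 243, 248, 254, 264]

Fragment lengths:
  3→11: 8 bp
  11→25: 14 bp
  25→36: 11 bp
  36→55: 19 bp
  55→69: 14 bp
  69→88: 19 bp
  88→108: 20 bp
  108→124: 16 bp
  124→135: 11 bp
  135→141: 6 bp
  141→147: 6 bp
  147→152: 5 bp
  152→159: 7 bp
  159→176: 17 bp
  176→183: 7 bp
  183→190: 7 bp
  190→199: 9 bp
  199→205: 6 bp
  205→211: 6 bp
  211→220: 9 bp
  220→228: 8 bp
  228→233: 5 bp
  233→243: 10 bp
  243→248: 5 bp
  248→254: 6 bp
  254→264: 10 bp
  264→3 (wrap): 271-264+3 = 10 bp

[5,5,5,6,6,6,6,6,7,7,7,8,8,9,9,10,10,10,11,11,14,14,16,17,19,19,20]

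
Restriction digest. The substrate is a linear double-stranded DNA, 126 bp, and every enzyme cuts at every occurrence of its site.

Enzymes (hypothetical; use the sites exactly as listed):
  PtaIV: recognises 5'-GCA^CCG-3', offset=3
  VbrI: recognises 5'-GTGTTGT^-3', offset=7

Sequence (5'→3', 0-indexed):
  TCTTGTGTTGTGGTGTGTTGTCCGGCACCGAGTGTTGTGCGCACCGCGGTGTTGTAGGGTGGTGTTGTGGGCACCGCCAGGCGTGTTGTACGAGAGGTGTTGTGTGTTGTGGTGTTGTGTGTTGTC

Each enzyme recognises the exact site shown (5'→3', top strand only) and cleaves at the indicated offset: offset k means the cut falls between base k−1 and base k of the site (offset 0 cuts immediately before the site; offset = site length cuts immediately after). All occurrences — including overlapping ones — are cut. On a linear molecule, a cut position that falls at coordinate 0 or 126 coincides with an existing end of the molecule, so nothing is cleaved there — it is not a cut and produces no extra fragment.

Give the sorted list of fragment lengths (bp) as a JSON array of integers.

Site scan:
  PtaIV GCACCG/3: at [24, 40, 70] ⇒ [27, 43, 73]
  VbrI GTGTTGT/7: at [4, 14, 31, 48, 61, 82, 96, 103, 111, 118] ⇒ [11, 21, 38, 55, 68, 89, 103, 110, 118, 125]

Pooled cuts: [11, 21, 27, 38, 43, 55, 68, 73, 89, 103, 110, 118, 125]

Fragment lengths:
  [0,11): 11 bp
  [11,21): 10 bp
  [21,27): 6 bp
  [27,38): 11 bp
  [38,43): 5 bp
  [43,55): 12 bp
  [55,68): 13 bp
  [68,73): 5 bp
  [73,89): 16 bp
  [89,103): 14 bp
  [103,110): 7 bp
  [110,118): 8 bp
  [118,125): 7 bp
  [125,126): 1 bp

[1,5,5,6,7,7,8,10,11,11,12,13,14,16]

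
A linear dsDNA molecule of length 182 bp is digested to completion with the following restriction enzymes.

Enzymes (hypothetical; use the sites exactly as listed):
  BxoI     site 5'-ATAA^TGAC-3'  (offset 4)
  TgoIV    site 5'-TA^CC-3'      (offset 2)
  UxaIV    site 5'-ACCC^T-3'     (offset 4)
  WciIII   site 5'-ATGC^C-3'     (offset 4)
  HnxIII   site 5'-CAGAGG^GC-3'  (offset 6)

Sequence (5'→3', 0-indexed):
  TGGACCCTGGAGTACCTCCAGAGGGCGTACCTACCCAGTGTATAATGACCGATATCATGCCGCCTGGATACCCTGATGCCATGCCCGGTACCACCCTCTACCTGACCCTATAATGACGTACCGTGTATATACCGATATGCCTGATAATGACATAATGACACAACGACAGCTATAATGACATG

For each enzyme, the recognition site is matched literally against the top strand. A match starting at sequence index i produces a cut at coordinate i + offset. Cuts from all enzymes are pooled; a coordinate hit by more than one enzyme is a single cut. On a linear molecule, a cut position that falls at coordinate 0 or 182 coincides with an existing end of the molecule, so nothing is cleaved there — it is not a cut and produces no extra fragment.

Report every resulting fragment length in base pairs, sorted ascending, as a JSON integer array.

[3,4,4,5,5,5,6,6,6,7,7,7,7,7,8,8,9,10,10,11,12,15,20]

Site scan:
  BxoI (ATAATGAC, off=4): starts [41, 109, 143, 151, 171] → cuts [45, 113, 147, 155, 175]
  TgoIV (TACC, off=2): starts [12, 27, 31, 68, 88, 98, 118, 129] → cuts [14, 29, 33, 70, 90, 100, 120, 131]
  UxaIV (ACCCT, off=4): starts [3, 69, 92, 104] → cuts [7, 73, 96, 108]
  WciIII (ATGCC, off=4): starts [56, 75, 80, 136] → cuts [60, 79, 84, 140]
  HnxIII (CAGAGGGC, off=6): starts [18] → cuts [24]

All cut coordinates (distinct, sorted): [7, 14, 24, 29, 33, 45, 60, 70, 73, 79, 84, 90, 96, 100, 108, 113, 120, 131, 140, 147, 155, 175]

Fragment lengths:
  [0,7): 7 bp
  [7,14): 7 bp
  [14,24): 10 bp
  [24,29): 5 bp
  [29,33): 4 bp
  [33,45): 12 bp
  [45,60): 15 bp
  [60,70): 10 bp
  [70,73): 3 bp
  [73,79): 6 bp
  [79,84): 5 bp
  [84,90): 6 bp
  [90,96): 6 bp
  [96,100): 4 bp
  [100,108): 8 bp
  [108,113): 5 bp
  [113,120): 7 bp
  [120,131): 11 bp
  [131,140): 9 bp
  [140,147): 7 bp
  [147,155): 8 bp
  [155,175): 20 bp
  [175,182): 7 bp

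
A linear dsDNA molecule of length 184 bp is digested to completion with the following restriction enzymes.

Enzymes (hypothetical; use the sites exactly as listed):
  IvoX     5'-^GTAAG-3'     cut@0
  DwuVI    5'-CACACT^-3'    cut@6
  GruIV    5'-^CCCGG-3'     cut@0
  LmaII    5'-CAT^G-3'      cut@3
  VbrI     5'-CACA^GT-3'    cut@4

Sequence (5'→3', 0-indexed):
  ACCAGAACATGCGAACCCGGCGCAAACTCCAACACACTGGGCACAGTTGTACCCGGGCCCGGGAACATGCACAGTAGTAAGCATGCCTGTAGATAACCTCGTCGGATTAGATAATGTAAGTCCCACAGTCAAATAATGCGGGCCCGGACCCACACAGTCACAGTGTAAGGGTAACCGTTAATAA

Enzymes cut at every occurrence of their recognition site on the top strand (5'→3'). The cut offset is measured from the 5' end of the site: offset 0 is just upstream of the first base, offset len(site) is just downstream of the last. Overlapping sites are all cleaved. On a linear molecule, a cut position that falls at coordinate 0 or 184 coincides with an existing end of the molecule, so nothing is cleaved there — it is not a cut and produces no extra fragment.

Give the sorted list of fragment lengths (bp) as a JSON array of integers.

[2,3,5,5,6,6,6,7,8,10,11,12,14,15,20,23,31]

Per-enzyme occurrences:
  IvoX GTAAG/0: at [76, 115, 164] ⇒ [76, 115, 164]
  DwuVI CACACT/6: at [32] ⇒ [38]
  GruIV CCCGG/0: at [15, 51, 57, 142] ⇒ [15, 51, 57, 142]
  LmaII CATG/3: at [7, 65, 81] ⇒ [10, 68, 84]
  VbrI CACAGT/4: at [41, 69, 123, 152, 158] ⇒ [45, 73, 127, 156, 162]

All cut coordinates (distinct, sorted): [10, 15, 38, 45, 51, 57, 68, 73, 76, 84, 115, 127, 142, 156, 162, 164]

Fragments:
  [0,10): 10 bp
  [10,15): 5 bp
  [15,38): 23 bp
  [38,45): 7 bp
  [45,51): 6 bp
  [51,57): 6 bp
  [57,68): 11 bp
  [68,73): 5 bp
  [73,76): 3 bp
  [76,84): 8 bp
  [84,115): 31 bp
  [115,127): 12 bp
  [127,142): 15 bp
  [142,156): 14 bp
  [156,162): 6 bp
  [162,164): 2 bp
  [164,184): 20 bp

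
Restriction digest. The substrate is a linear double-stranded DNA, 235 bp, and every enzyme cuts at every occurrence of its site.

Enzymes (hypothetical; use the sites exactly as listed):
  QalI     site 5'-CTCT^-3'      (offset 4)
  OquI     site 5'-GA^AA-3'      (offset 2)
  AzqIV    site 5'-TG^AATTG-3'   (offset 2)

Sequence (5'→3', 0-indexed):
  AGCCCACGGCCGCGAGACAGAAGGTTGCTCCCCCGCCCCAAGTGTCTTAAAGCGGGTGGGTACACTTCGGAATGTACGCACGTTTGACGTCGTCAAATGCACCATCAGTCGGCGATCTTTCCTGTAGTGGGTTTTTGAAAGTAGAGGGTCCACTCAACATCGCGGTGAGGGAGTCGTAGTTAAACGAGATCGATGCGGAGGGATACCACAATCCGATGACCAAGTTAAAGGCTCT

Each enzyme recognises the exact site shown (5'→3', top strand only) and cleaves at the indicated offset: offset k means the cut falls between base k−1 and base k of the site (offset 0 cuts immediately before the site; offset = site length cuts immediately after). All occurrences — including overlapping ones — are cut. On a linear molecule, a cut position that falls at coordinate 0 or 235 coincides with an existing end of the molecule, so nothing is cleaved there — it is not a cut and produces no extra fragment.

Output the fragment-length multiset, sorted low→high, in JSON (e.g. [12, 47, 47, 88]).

Per-enzyme occurrences:
  QalI CTCT/4: at [231] ⇒ [] (position 235 is a terminus of the linear molecule — no cut)
  OquI GAAA/2: at [136] ⇒ [138]
  AzqIV (TGAATTG, off=2): no sites

Pooled cuts: [138]

Fragments:
  [0,138): 138 bp
  [138,235): 97 bp

[97,138]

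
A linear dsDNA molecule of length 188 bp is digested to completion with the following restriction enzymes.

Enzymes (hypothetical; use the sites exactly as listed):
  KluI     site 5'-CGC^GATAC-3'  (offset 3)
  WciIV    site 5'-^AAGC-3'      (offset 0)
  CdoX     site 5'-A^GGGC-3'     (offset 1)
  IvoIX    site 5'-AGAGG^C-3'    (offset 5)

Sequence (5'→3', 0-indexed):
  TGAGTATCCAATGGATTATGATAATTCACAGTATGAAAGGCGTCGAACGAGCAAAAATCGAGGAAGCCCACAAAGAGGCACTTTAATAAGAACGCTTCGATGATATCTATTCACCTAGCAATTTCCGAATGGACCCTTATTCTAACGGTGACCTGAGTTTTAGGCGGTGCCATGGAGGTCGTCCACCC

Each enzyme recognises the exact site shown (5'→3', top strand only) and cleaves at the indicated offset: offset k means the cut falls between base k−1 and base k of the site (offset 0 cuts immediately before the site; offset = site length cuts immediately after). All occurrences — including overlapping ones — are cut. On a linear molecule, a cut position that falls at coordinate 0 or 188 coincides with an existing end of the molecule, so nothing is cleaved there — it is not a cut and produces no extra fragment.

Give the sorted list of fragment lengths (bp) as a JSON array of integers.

[15,63,110]

Per-enzyme occurrences:
  KluI (CGCGATAC, off=3): no sites
  WciIV AAGC/0: at [63] ⇒ [63]
  CdoX (AGGGC, off=1): no sites
  IvoIX AGAGGC/5: at [73] ⇒ [78]

All cut coordinates (distinct, sorted): [63, 78]

Fragments:
  [0,63): 63 bp
  [63,78): 15 bp
  [78,188): 110 bp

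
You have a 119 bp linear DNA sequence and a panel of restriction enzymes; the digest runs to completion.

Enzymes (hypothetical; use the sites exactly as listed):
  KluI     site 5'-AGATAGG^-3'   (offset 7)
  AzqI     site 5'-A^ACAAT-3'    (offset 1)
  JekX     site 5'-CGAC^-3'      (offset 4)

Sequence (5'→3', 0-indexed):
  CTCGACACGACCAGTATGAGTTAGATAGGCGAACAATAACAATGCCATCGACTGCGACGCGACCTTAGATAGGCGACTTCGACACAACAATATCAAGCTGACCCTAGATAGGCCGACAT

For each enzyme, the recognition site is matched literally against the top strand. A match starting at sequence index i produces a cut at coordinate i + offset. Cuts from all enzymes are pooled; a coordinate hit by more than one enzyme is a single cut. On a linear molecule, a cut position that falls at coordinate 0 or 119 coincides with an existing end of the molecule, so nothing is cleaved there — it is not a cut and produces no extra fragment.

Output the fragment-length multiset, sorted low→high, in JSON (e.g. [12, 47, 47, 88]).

[2,3,3,4,5,5,5,6,6,6,6,10,14,18,26]

Per-enzyme occurrences:
  KluI (AGATAGG, off=7): starts [22, 66, 105] → cuts [29, 73, 112]
  AzqI (AACAAT, off=1): starts [31, 37, 85] → cuts [32, 38, 86]
  JekX (CGAC, off=4): starts [2, 7, 48, 54, 59, 73, 79, 113] → cuts [6, 11, 52, 58, 63, 77, 83, 117]

Pooled cuts: [6, 11, 29, 32, 38, 52, 58, 63, 73, 77, 83, 86, 112, 117]

Fragments:
  [0,6): 6 bp
  [6,11): 5 bp
  [11,29): 18 bp
  [29,32): 3 bp
  [32,38): 6 bp
  [38,52): 14 bp
  [52,58): 6 bp
  [58,63): 5 bp
  [63,73): 10 bp
  [73,77): 4 bp
  [77,83): 6 bp
  [83,86): 3 bp
  [86,112): 26 bp
  [112,117): 5 bp
  [117,119): 2 bp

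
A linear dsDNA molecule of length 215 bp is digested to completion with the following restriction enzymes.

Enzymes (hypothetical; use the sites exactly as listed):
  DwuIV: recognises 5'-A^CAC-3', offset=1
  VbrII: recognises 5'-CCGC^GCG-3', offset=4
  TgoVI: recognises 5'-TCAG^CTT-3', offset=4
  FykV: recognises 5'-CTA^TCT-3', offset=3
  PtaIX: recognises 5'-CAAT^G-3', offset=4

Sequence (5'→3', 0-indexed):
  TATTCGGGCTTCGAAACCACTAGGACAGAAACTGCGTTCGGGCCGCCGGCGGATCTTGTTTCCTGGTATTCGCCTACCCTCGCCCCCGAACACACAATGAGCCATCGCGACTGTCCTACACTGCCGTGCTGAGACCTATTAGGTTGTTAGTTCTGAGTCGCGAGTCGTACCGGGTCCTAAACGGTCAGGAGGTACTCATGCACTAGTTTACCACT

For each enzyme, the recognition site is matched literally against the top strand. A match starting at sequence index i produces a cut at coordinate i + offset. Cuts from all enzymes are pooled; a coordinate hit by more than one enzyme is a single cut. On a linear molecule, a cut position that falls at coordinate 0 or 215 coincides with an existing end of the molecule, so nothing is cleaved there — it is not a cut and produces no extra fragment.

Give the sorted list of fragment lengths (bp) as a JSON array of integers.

[2,6,20,90,97]

Scan for sites:
  DwuIV ACAC/1: at [89, 91, 117] ⇒ [90, 92, 118]
  VbrII (CCGCGCG, off=4): no sites
  TgoVI (TCAGCTT, off=4): no sites
  FykV (CTATCT, off=3): no sites
  PtaIX CAATG/4: at [94] ⇒ [98]

Pooled cuts: [90, 92, 98, 118]

Fragments:
  [0,90): 90 bp
  [90,92): 2 bp
  [92,98): 6 bp
  [98,118): 20 bp
  [118,215): 97 bp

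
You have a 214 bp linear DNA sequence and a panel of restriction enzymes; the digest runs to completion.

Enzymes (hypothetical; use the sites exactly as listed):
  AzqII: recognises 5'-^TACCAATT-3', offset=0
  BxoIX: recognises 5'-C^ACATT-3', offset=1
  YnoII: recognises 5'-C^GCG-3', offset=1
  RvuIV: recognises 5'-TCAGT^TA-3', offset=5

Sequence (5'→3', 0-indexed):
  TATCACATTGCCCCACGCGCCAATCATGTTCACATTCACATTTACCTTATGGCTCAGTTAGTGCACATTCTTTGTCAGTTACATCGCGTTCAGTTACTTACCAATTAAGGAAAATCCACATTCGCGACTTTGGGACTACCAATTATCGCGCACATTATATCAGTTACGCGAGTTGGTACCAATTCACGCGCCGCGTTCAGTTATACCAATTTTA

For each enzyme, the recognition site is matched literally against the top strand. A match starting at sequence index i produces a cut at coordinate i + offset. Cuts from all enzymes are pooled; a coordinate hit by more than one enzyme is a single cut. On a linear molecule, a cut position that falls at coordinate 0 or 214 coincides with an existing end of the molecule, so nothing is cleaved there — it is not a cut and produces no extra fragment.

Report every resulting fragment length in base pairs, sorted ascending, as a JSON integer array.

[2,3,4,4,4,5,6,6,6,6,9,9,9,11,11,11,12,13,13,15,15,19,21]

Scan for sites:
  AzqII (TACCAATT, off=0): starts [98, 136, 176, 203] → cuts [98, 136, 176, 203]
  BxoIX (CACATT, off=1): starts [3, 30, 36, 63, 116, 150] → cuts [4, 31, 37, 64, 117, 151]
  YnoII (CGCG, off=1): starts [15, 84, 122, 146, 166, 186, 191] → cuts [16, 85, 123, 147, 167, 187, 192]
  RvuIV (TCAGTTA, off=5): starts [53, 74, 89, 159, 196] → cuts [58, 79, 94, 164, 201]

All cut coordinates (distinct, sorted): [4, 16, 31, 37, 58, 64, 79, 85, 94, 98, 117, 123, 136, 147, 151, 164, 167, 176, 187, 192, 201, 203]

Fragment lengths:
  [0,4): 4 bp
  [4,16): 12 bp
  [16,31): 15 bp
  [31,37): 6 bp
  [37,58): 21 bp
  [58,64): 6 bp
  [64,79): 15 bp
  [79,85): 6 bp
  [85,94): 9 bp
  [94,98): 4 bp
  [98,117): 19 bp
  [117,123): 6 bp
  [123,136): 13 bp
  [136,147): 11 bp
  [147,151): 4 bp
  [151,164): 13 bp
  [164,167): 3 bp
  [167,176): 9 bp
  [176,187): 11 bp
  [187,192): 5 bp
  [192,201): 9 bp
  [201,203): 2 bp
  [203,214): 11 bp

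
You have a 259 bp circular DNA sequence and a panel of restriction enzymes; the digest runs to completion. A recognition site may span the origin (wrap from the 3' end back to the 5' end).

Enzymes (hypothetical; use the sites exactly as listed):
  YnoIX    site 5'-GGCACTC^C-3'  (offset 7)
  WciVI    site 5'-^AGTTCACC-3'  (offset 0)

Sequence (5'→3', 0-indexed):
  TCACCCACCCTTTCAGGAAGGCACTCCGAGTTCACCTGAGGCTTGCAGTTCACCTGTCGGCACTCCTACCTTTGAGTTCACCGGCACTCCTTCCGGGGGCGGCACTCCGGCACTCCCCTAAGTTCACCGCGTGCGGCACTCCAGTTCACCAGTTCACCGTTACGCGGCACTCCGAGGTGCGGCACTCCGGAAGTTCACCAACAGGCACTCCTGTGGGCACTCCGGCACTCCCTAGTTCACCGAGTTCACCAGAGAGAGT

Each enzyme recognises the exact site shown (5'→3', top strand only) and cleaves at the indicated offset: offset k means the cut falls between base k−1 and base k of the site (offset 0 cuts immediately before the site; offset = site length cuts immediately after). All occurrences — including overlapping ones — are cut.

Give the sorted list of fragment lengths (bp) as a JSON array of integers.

[1,2,3,4,5,8,8,8,9,9,12,14,15,15,18,18,19,19,21,22,29]

Per-enzyme occurrences:
  YnoIX GGCACTCC/7: at [19, 58, 82, 100, 108, 134, 165, 180, 203, 215, 223] ⇒ [26, 65, 89, 107, 115, 141, 172, 187, 210, 222, 230]
  WciVI AGTTCACC/0: at [28, 46, 74, 120, 142, 150, 191, 233, 242, 256] ⇒ [28, 46, 74, 120, 142, 150, 191, 233, 242, 256]

All cut coordinates (distinct, sorted): [26, 28, 46, 65, 74, 89, 107, 115, 120, 141, 142, 150, 172, 187, 191, 210, 222, 230, 233, 242, 256]

Fragments:
  26→28: 2 bp
  28→46: 18 bp
  46→65: 19 bp
  65→74: 9 bp
  74→89: 15 bp
  89→107: 18 bp
  107→115: 8 bp
  115→120: 5 bp
  120→141: 21 bp
  141→142: 1 bp
  142→150: 8 bp
  150→172: 22 bp
  172→187: 15 bp
  187→191: 4 bp
  191→210: 19 bp
  210→222: 12 bp
  222→230: 8 bp
  230→233: 3 bp
  233→242: 9 bp
  242→256: 14 bp
  256→26 (wrap): 259-256+26 = 29 bp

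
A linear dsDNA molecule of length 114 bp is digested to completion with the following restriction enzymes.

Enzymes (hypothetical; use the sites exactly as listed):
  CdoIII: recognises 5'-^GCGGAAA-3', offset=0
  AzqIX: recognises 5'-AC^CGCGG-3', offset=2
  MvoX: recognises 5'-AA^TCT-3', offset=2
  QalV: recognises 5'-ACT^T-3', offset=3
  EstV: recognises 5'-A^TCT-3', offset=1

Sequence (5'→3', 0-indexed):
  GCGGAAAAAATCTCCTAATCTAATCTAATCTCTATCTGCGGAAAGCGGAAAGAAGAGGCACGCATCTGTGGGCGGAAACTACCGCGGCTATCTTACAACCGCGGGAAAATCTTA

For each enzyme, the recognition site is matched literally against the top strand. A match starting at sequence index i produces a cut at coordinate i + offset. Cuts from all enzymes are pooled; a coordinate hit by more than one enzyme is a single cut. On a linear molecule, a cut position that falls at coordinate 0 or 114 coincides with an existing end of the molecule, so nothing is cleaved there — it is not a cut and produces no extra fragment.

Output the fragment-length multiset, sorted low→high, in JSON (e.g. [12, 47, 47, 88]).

[3,5,5,5,6,7,7,8,8,9,10,10,11,20]

Per-enzyme occurrences:
  CdoIII GCGGAAA/0: at [0, 37, 44, 71] ⇒ [37, 44, 71] (position 0 is a terminus of the linear molecule — no cut)
  AzqIX ACCGCGG/2: at [80, 97] ⇒ [82, 99]
  MvoX AATCT/2: at [8, 16, 21, 26, 107] ⇒ [10, 18, 23, 28, 109]
  QalV (ACTT, off=3): no sites
  EstV ATCT/1: at [9, 17, 22, 27, 33, 63, 89, 108] ⇒ [10, 18, 23, 28, 34, 64, 90, 109]

All cut coordinates (distinct, sorted): [10, 18, 23, 28, 34, 37, 44, 64, 71, 82, 90, 99, 109]

Fragment lengths:
  [0,10): 10 bp
  [10,18): 8 bp
  [18,23): 5 bp
  [23,28): 5 bp
  [28,34): 6 bp
  [34,37): 3 bp
  [37,44): 7 bp
  [44,64): 20 bp
  [64,71): 7 bp
  [71,82): 11 bp
  [82,90): 8 bp
  [90,99): 9 bp
  [99,109): 10 bp
  [109,114): 5 bp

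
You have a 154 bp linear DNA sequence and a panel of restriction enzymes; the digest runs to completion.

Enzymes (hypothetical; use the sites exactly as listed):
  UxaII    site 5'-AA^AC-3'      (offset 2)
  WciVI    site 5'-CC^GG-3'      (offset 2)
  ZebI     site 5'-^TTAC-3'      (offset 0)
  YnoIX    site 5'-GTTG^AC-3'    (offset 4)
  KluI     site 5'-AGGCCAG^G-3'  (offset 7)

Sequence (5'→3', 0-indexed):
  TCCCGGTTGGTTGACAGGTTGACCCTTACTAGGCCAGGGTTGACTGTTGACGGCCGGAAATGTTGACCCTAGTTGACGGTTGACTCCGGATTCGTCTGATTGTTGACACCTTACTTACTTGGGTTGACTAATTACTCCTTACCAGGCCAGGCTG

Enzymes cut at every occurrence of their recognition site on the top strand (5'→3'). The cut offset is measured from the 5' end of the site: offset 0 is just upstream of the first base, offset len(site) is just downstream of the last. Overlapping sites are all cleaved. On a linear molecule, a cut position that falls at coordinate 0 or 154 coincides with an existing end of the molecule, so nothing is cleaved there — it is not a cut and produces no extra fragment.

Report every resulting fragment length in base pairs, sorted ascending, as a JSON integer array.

[4,4,4,4,5,5,5,5,6,7,7,7,8,9,10,10,12,12,12,18]

Scan for sites:
  UxaII (AAAC, off=2): no sites
  WciVI (CCGG, off=2): starts [2, 53, 85] → cuts [4, 55, 87]
  ZebI (TTAC, off=0): starts [25, 110, 114, 131, 138] → cuts [25, 110, 114, 131, 138]
  YnoIX (GTTGAC, off=4): starts [9, 17, 38, 45, 61, 71, 78, 101, 122] → cuts [13, 21, 42, 49, 65, 75, 82, 105, 126]
  KluI (AGGCCAGG, off=7): starts [30, 143] → cuts [37, 150]

Pooled cuts: [4, 13, 21, 25, 37, 42, 49, 55, 65, 75, 82, 87, 105, 110, 114, 126, 131, 138, 150]

Fragment lengths:
  [0,4): 4 bp
  [4,13): 9 bp
  [13,21): 8 bp
  [21,25): 4 bp
  [25,37): 12 bp
  [37,42): 5 bp
  [42,49): 7 bp
  [49,55): 6 bp
  [55,65): 10 bp
  [65,75): 10 bp
  [75,82): 7 bp
  [82,87): 5 bp
  [87,105): 18 bp
  [105,110): 5 bp
  [110,114): 4 bp
  [114,126): 12 bp
  [126,131): 5 bp
  [131,138): 7 bp
  [138,150): 12 bp
  [150,154): 4 bp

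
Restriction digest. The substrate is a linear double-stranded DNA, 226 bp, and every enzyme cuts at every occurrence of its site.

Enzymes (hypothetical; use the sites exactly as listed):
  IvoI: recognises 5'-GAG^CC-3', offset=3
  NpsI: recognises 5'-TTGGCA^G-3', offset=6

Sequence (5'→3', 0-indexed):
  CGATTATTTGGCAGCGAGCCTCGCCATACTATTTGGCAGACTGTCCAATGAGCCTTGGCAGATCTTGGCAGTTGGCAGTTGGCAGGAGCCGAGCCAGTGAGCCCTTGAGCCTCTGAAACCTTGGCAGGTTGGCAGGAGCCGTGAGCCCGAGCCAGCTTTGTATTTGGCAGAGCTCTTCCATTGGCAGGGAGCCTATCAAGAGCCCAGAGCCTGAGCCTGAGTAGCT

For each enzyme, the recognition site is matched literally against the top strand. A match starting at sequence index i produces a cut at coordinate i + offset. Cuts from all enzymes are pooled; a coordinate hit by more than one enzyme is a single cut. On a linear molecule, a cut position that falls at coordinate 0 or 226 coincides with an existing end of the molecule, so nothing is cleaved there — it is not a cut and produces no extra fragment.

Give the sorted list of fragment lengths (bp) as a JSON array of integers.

Scan for sites:
  IvoI (GAGCC, off=3): starts [15, 49, 85, 90, 98, 106, 135, 142, 148, 188, 199, 206, 212] → cuts [18, 52, 88, 93, 101, 109, 138, 145, 151, 191, 202, 209, 215]
  NpsI (TTGGCAG, off=6): starts [7, 32, 54, 64, 71, 78, 120, 128, 163, 180] → cuts [13, 38, 60, 70, 77, 84, 126, 134, 169, 186]

All cut coordinates (distinct, sorted): [13, 18, 38, 52, 60, 70, 77, 84, 88, 93, 101, 109, 126, 134, 138, 145, 151, 169, 186, 191, 202, 209, 215]

Fragments:
  [0,13): 13 bp
  [13,18): 5 bp
  [18,38): 20 bp
  [38,52): 14 bp
  [52,60): 8 bp
  [60,70): 10 bp
  [70,77): 7 bp
  [77,84): 7 bp
  [84,88): 4 bp
  [88,93): 5 bp
  [93,101): 8 bp
  [101,109): 8 bp
  [109,126): 17 bp
  [126,134): 8 bp
  [134,138): 4 bp
  [138,145): 7 bp
  [145,151): 6 bp
  [151,169): 18 bp
  [169,186): 17 bp
  [186,191): 5 bp
  [191,202): 11 bp
  [202,209): 7 bp
  [209,215): 6 bp
  [215,226): 11 bp

[4,4,5,5,5,6,6,7,7,7,7,8,8,8,8,10,11,11,13,14,17,17,18,20]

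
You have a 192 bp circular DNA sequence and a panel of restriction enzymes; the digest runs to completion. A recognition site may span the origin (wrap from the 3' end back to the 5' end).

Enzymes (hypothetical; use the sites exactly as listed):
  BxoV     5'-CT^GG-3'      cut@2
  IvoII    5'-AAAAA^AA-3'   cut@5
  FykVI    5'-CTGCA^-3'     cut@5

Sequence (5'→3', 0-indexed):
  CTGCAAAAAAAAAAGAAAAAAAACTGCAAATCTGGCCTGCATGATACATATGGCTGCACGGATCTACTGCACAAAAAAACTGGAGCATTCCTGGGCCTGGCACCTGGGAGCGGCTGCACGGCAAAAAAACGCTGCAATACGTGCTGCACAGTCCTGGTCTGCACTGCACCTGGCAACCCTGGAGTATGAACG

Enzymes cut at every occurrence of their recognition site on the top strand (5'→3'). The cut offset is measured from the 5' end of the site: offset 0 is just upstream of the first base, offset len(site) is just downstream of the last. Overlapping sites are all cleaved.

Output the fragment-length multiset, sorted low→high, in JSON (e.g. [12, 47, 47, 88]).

[1,1,1,1,3,4,4,5,5,6,6,7,7,7,8,8,8,9,9,9,11,12,13,13,17,17]

Scan for sites:
  BxoV CTGG/2: at [31, 79, 90, 96, 103, 153, 169, 178] ⇒ [33, 81, 92, 98, 105, 155, 171, 180]
  IvoII AAAAAAA/5: at [4, 5, 6, 7, 15, 16, 72, 122] ⇒ [9, 10, 11, 12, 20, 21, 77, 127]
  FykVI CTGCA/5: at [0, 23, 36, 53, 66, 113, 131, 143, 158, 163] ⇒ [5, 28, 41, 58, 71, 118, 136, 148, 163, 168]

Pooled cuts: [5, 9, 10, 11, 12, 20, 21, 28, 33, 41, 58, 71, 77, 81, 92, 98, 105, 118, 127, 136, 148, 155, 163, 168, 171, 180]

Fragment lengths:
  5→9: 4 bp
  9→10: 1 bp
  10→11: 1 bp
  11→12: 1 bp
  12→20: 8 bp
  20→21: 1 bp
  21→28: 7 bp
  28→33: 5 bp
  33→41: 8 bp
  41→58: 17 bp
  58→71: 13 bp
  71→77: 6 bp
  77→81: 4 bp
  81→92: 11 bp
  92→98: 6 bp
  98→105: 7 bp
  105→118: 13 bp
  118→127: 9 bp
  127→136: 9 bp
  136→148: 12 bp
  148→155: 7 bp
  155→163: 8 bp
  163→168: 5 bp
  168→171: 3 bp
  171→180: 9 bp
  180→5 (wrap): 192-180+5 = 17 bp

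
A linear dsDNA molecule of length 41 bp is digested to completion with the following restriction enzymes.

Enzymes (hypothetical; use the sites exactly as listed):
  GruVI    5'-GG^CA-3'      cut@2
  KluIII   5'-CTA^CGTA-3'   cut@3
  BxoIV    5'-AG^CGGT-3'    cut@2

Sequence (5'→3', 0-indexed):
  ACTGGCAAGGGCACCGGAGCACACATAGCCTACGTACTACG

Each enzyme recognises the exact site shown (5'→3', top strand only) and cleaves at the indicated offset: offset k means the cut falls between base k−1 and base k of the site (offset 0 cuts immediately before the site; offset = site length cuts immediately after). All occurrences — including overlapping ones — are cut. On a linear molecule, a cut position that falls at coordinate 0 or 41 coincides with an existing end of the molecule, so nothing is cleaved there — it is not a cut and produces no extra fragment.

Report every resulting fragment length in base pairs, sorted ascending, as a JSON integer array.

[5,6,9,21]

Scan for sites:
  GruVI GGCA/2: at [3, 9] ⇒ [5, 11]
  KluIII CTACGTA/3: at [29] ⇒ [32]
  BxoIV (AGCGGT, off=2): no sites

All cut coordinates (distinct, sorted): [5, 11, 32]

Fragments:
  [0,5): 5 bp
  [5,11): 6 bp
  [11,32): 21 bp
  [32,41): 9 bp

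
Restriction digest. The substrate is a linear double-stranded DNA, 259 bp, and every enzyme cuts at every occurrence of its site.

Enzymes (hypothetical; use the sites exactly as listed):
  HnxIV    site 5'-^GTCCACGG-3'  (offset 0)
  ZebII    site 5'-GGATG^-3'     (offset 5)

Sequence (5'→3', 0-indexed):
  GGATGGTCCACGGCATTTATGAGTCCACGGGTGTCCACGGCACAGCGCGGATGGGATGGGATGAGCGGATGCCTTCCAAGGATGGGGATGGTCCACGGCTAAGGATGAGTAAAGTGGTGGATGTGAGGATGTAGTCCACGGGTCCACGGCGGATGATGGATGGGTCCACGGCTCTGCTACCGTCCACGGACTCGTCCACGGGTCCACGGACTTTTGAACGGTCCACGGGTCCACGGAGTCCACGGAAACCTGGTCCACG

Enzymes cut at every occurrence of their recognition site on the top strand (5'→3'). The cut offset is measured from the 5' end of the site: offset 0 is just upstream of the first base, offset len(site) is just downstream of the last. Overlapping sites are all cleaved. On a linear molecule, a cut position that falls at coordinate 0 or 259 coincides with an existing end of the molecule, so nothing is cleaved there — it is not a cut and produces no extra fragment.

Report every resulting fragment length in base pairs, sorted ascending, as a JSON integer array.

[1,2,5,5,5,6,7,8,8,8,8,8,9,10,12,13,14,16,17,17,18,19,21,22]

Scan for sites:
  HnxIV GTCCACGG/0: at [5, 22, 32, 90, 133, 141, 163, 181, 193, 201, 220, 228, 237] ⇒ [5, 22, 32, 90, 133, 141, 163, 181, 193, 201, 220, 228, 237]
  ZebII GGATG/5: at [0, 48, 53, 58, 66, 79, 85, 102, 118, 126, 150, 157] ⇒ [5, 53, 58, 63, 71, 84, 90, 107, 123, 131, 155, 162]

Pooled cuts: [5, 22, 32, 53, 58, 63, 71, 84, 90, 107, 123, 131, 133, 141, 155, 162, 163, 181, 193, 201, 220, 228, 237]

Fragments:
  [0,5): 5 bp
  [5,22): 17 bp
  [22,32): 10 bp
  [32,53): 21 bp
  [53,58): 5 bp
  [58,63): 5 bp
  [63,71): 8 bp
  [71,84): 13 bp
  [84,90): 6 bp
  [90,107): 17 bp
  [107,123): 16 bp
  [123,131): 8 bp
  [131,133): 2 bp
  [133,141): 8 bp
  [141,155): 14 bp
  [155,162): 7 bp
  [162,163): 1 bp
  [163,181): 18 bp
  [181,193): 12 bp
  [193,201): 8 bp
  [201,220): 19 bp
  [220,228): 8 bp
  [228,237): 9 bp
  [237,259): 22 bp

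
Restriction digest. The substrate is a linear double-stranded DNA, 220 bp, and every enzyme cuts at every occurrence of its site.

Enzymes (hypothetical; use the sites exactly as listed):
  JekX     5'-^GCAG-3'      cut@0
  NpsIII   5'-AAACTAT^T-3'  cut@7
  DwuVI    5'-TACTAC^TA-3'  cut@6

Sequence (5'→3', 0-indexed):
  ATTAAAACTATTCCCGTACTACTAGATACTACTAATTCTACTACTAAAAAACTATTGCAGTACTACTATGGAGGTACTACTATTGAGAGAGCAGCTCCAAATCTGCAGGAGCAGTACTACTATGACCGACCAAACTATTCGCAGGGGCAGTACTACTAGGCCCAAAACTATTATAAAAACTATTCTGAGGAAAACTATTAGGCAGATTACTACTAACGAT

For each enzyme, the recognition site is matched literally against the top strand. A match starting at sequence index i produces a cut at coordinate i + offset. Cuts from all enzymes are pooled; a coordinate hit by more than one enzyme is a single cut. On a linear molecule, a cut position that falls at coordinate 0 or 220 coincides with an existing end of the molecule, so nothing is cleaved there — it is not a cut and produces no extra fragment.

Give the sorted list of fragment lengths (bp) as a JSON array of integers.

[1,2,3,6,6,7,10,10,10,10,10,11,11,11,12,12,12,14,14,15,15,18]

Site scan:
  JekX GCAG/0: at [56, 90, 104, 110, 140, 146, 201] ⇒ [56, 90, 104, 110, 140, 146, 201]
  NpsIII AAACTATT/7: at [4, 48, 131, 164, 176, 191] ⇒ [11, 55, 138, 171, 183, 198]
  DwuVI TACTACTA/6: at [16, 26, 38, 60, 74, 114, 150, 207] ⇒ [22, 32, 44, 66, 80, 120, 156, 213]

Pooled cuts: [11, 22, 32, 44, 55, 56, 66, 80, 90, 104, 110, 120, 138, 140, 146, 156, 171, 183, 198, 201, 213]

Fragments:
  [0,11): 11 bp
  [11,22): 11 bp
  [22,32): 10 bp
  [32,44): 12 bp
  [44,55): 11 bp
  [55,56): 1 bp
  [56,66): 10 bp
  [66,80): 14 bp
  [80,90): 10 bp
  [90,104): 14 bp
  [104,110): 6 bp
  [110,120): 10 bp
  [120,138): 18 bp
  [138,140): 2 bp
  [140,146): 6 bp
  [146,156): 10 bp
  [156,171): 15 bp
  [171,183): 12 bp
  [183,198): 15 bp
  [198,201): 3 bp
  [201,213): 12 bp
  [213,220): 7 bp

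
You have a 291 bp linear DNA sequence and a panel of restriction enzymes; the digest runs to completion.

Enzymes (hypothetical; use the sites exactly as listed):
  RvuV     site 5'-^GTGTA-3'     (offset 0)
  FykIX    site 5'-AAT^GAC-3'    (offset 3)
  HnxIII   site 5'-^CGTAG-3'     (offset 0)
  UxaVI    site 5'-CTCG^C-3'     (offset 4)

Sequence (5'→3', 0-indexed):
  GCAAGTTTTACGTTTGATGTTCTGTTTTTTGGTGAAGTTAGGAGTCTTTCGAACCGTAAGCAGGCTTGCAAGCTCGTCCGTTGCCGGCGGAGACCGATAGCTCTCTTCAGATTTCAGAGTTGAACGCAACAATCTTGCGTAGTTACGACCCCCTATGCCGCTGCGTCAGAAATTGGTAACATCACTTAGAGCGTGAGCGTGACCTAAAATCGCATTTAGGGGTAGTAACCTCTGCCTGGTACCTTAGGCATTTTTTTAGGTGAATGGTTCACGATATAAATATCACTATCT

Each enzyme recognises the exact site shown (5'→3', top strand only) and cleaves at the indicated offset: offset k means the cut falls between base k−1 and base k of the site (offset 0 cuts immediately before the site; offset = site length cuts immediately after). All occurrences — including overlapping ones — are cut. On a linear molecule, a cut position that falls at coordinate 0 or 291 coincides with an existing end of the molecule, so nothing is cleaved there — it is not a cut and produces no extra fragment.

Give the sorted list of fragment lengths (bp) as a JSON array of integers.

Per-enzyme occurrences:
  RvuV (GTGTA, off=0): no sites
  FykIX (AATGAC, off=3): no sites
  HnxIII (CGTAG, off=0): starts [137] → cuts [137]
  UxaVI (CTCGC, off=4): no sites

All cut coordinates (distinct, sorted): [137]

Fragments:
  [0,137): 137 bp
  [137,291): 154 bp

[137,154]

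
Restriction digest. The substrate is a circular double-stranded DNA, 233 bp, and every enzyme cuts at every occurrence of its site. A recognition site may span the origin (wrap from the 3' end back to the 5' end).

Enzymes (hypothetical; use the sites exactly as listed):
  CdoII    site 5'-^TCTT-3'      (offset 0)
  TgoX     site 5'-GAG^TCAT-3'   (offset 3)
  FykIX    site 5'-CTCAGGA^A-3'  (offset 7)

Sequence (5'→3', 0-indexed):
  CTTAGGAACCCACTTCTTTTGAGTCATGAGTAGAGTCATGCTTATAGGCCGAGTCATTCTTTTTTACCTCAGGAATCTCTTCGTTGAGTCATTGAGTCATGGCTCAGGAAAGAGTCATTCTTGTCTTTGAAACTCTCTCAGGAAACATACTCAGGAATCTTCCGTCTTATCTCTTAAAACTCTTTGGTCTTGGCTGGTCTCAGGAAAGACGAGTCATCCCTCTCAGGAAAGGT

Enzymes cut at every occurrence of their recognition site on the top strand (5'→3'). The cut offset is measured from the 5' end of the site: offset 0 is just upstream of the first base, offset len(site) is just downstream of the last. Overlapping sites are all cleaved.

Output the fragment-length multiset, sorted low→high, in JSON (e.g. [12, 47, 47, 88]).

[1,3,4,4,4,5,5,7,7,7,8,8,9,9,11,12,13,13,15,15,17,18,18,20]

Site scan:
  CdoII (TCTT, off=0): starts [14, 57, 77, 118, 123, 157, 164, 171, 180, 187, 232] → cuts [14, 57, 77, 118, 123, 157, 164, 171, 180, 187, 232]
  TgoX (GAGTCAT, off=3): starts [20, 32, 50, 85, 93, 111, 210] → cuts [23, 35, 53, 88, 96, 114, 213]
  FykIX (CTCAGGAA, off=7): starts [67, 102, 136, 149, 198, 221] → cuts [74, 109, 143, 156, 205, 228]

Pooled cuts: [14, 23, 35, 53, 57, 74, 77, 88, 96, 109, 114, 118, 123, 143, 156, 157, 164, 171, 180, 187, 205, 213, 228, 232]

Fragment lengths:
  14→23: 9 bp
  23→35: 12 bp
  35→53: 18 bp
  53→57: 4 bp
  57→74: 17 bp
  74→77: 3 bp
  77→88: 11 bp
  88→96: 8 bp
  96→109: 13 bp
  109→114: 5 bp
  114→118: 4 bp
  118→123: 5 bp
  123→143: 20 bp
  143→156: 13 bp
  156→157: 1 bp
  157→164: 7 bp
  164→171: 7 bp
  171→180: 9 bp
  180→187: 7 bp
  187→205: 18 bp
  205→213: 8 bp
  213→228: 15 bp
  228→232: 4 bp
  232→14 (wrap): 233-232+14 = 15 bp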